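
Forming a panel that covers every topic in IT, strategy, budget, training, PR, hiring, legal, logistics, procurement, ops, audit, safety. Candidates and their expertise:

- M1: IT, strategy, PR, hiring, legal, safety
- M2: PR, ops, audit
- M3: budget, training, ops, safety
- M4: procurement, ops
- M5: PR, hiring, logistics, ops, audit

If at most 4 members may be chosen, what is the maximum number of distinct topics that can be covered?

12

Choosing M1, M3, M4, M5 covers {IT, strategy, budget, training, PR, hiring, legal, logistics, procurement, ops, audit, safety} — 12 topics.
That is all 12 topics.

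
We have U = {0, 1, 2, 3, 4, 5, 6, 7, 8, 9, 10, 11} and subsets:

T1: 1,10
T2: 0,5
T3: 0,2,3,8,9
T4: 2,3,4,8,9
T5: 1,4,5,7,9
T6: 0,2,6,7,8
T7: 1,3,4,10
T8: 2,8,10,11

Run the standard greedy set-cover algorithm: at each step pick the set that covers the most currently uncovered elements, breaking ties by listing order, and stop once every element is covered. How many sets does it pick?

Pick 1: T3 covers 5 new elements (0, 2, 3, 8, 9).
Pick 2: T5 covers 4 new elements (1, 4, 5, 7).
Pick 3: T8 covers 2 new elements (10, 11).
Pick 4: T6 covers 1 new elements (6).
Greedy uses 4 sets.

4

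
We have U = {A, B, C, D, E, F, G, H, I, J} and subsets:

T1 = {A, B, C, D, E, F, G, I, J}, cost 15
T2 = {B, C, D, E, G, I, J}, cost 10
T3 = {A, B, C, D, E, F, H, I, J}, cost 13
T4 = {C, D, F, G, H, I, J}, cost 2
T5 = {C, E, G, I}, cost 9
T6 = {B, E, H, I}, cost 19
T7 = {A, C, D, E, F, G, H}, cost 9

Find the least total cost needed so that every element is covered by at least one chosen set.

T3, T4 cover every element at cost 13 + 2 = 15.
Any cover uses at least 2 sets; among all covering selections none totals below 15.

15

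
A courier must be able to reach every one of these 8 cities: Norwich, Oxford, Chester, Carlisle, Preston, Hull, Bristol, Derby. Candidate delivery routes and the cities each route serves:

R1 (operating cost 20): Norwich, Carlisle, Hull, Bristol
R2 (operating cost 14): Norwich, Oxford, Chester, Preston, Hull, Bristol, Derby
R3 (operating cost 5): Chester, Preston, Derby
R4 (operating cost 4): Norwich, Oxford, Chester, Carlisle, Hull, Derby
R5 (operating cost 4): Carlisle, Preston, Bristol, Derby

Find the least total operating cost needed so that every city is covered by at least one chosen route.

R4, R5 cover every city at operating cost 4 + 4 = 8.
Any cover uses at least 2 routes; among all covering selections none totals below 8.

8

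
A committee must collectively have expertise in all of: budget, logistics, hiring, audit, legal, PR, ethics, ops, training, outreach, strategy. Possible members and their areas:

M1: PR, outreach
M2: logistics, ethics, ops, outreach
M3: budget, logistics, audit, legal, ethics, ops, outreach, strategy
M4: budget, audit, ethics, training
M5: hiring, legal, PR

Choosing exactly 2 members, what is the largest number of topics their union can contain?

10

Choosing M3, M5 covers {budget, logistics, hiring, audit, legal, PR, ethics, ops, outreach, strategy} — 10 topics.
No choice of 2 members does better; here training is left uncovered.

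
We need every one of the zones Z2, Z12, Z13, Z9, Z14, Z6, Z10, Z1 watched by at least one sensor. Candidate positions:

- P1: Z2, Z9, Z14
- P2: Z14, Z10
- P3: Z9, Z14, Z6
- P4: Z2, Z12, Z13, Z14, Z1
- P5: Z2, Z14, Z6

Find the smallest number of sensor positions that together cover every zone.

3

P2, P3, P4 together cover {Z2, Z12, Z13, Z9, Z14, Z6, Z10, Z1} — every zone.
No 2 of the 5 sensor positions cover everything (all 10 pairs fall short), so 3 is minimum.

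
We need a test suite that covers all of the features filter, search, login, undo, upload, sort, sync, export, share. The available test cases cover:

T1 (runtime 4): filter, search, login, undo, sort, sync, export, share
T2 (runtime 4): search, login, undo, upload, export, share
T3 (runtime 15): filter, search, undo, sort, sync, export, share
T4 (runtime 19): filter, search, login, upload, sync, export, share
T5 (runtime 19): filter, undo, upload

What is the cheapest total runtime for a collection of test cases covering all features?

T1, T2 cover every feature at runtime 4 + 4 = 8.
Any cover uses at least 2 test cases; among all covering selections none totals below 8.

8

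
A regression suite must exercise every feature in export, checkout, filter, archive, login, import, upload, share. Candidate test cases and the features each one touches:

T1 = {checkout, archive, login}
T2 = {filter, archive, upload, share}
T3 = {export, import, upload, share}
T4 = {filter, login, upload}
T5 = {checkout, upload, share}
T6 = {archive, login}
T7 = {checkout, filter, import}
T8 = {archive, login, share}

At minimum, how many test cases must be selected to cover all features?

T1, T2, T3 together cover {export, checkout, filter, archive, login, import, upload, share} — every feature.
No 2 of the 8 test cases cover everything (all 28 pairs fall short), so 3 is minimum.

3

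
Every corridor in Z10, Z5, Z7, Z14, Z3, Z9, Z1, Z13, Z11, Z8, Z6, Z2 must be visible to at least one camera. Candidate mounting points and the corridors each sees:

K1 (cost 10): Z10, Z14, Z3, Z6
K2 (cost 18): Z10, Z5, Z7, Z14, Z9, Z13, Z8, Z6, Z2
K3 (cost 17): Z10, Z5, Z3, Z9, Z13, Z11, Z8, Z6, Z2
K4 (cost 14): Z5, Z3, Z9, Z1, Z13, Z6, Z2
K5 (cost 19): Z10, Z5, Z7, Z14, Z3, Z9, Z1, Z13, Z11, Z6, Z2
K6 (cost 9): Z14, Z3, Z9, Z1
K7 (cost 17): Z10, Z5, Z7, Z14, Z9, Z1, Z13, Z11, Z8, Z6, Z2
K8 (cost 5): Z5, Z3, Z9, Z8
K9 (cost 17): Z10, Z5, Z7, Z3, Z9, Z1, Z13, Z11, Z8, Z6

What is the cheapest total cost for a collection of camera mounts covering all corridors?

22

K7, K8 cover every corridor at cost 17 + 5 = 22.
Any cover uses at least 2 camera mounts; among all covering selections none totals below 22.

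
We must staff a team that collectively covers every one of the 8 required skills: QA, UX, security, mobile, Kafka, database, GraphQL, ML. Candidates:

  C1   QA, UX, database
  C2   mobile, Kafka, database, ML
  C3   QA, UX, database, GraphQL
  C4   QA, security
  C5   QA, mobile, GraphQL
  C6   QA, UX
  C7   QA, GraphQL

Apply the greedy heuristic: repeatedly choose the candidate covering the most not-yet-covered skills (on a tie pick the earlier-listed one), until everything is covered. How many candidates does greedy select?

Pick 1: C2 covers 4 new skills (mobile, Kafka, database, ML).
Pick 2: C3 covers 3 new skills (QA, UX, GraphQL).
Pick 3: C4 covers 1 new skills (security).
Greedy uses 3 candidates.

3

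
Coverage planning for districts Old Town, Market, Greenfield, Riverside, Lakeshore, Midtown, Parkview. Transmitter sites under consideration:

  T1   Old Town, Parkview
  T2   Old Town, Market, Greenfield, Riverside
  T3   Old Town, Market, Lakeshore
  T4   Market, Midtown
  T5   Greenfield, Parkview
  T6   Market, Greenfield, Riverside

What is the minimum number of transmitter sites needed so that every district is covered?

4

T1, T2, T3, T4 together cover {Old Town, Market, Greenfield, Riverside, Lakeshore, Midtown, Parkview} — every district.
No 3 of the 6 transmitter sites cover everything (all 20 triples fall short), so 4 is minimum.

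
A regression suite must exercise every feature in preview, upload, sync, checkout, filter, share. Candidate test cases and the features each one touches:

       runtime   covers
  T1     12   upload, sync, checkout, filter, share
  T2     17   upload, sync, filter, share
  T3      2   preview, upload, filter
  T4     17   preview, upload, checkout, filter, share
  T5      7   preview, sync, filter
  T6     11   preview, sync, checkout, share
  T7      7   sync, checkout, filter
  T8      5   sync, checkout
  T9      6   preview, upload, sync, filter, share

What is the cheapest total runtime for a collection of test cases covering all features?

T8, T9 cover every feature at runtime 5 + 6 = 11.
Any cover uses at least 2 test cases; among all covering selections none totals below 11.
Greedy by coverage-per-runtime would pick T3, T8, T9 for 13 — worse than the optimum 11.

11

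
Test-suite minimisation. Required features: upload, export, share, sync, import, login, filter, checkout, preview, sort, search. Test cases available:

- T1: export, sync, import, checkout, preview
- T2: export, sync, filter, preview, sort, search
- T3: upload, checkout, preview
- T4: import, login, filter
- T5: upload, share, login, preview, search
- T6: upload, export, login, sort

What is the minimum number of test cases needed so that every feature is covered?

T1, T2, T5 together cover {upload, export, share, sync, import, login, filter, checkout, preview, sort, search} — every feature.
No 2 of the 6 test cases cover everything (all 15 pairs fall short), so 3 is minimum.

3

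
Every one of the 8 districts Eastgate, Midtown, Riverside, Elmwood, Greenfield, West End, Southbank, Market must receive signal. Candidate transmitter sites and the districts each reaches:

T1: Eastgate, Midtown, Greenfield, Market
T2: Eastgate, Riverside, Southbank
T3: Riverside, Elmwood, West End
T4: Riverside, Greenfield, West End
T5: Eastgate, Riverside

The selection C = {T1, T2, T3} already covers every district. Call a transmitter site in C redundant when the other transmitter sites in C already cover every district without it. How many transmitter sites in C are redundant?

0

Drop T1: Midtown, Greenfield, Market uncovered — not redundant.
Drop T2: Southbank uncovered — not redundant.
Drop T3: Elmwood, West End uncovered — not redundant.
None of the transmitter sites in C is redundant.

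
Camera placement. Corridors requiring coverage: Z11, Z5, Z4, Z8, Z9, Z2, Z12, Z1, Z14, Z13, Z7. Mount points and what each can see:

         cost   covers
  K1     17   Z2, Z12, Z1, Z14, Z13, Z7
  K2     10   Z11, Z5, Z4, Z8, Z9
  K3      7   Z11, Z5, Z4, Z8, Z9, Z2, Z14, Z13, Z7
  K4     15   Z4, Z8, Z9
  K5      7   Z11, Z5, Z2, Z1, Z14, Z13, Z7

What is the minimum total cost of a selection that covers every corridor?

K1, K3 cover every corridor at cost 17 + 7 = 24.
Any cover uses at least 2 camera mounts; among all covering selections none totals below 24.
Greedy by coverage-per-cost would pick K3, K5, K1 for 31 — worse than the optimum 24.

24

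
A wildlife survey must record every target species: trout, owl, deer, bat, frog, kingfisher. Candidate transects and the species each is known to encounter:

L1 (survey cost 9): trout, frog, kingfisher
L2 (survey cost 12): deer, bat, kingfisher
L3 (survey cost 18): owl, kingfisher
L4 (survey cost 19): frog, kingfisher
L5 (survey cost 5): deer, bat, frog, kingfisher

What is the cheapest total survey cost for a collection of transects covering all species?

32

L1, L3, L5 cover every species at survey cost 9 + 18 + 5 = 32.
Any cover uses at least 3 transects; among all covering selections none totals below 32.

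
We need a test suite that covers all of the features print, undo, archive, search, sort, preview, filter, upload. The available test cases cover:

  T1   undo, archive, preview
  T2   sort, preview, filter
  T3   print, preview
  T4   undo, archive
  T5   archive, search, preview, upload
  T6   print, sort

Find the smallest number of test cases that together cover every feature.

4

T1, T2, T3, T5 together cover {print, undo, archive, search, sort, preview, filter, upload} — every feature.
No 3 of the 6 test cases cover everything (all 20 triples fall short), so 4 is minimum.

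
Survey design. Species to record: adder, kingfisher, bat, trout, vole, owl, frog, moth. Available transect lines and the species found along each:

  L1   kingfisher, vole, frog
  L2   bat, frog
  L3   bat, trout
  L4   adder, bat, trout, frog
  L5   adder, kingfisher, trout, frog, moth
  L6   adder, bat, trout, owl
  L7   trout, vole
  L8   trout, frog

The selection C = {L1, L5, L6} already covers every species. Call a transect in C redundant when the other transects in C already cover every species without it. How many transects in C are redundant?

0

Drop L1: vole uncovered — not redundant.
Drop L5: moth uncovered — not redundant.
Drop L6: bat, owl uncovered — not redundant.
None of the transects in C is redundant.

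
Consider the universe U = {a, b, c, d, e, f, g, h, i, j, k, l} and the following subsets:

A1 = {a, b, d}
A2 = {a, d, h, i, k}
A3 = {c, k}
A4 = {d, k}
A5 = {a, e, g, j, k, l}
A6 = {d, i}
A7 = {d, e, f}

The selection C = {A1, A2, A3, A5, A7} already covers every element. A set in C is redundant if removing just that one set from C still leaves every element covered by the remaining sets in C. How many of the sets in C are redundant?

Drop A1: b uncovered — not redundant.
Drop A2: h, i uncovered — not redundant.
Drop A3: c uncovered — not redundant.
Drop A5: g, j, l uncovered — not redundant.
Drop A7: f uncovered — not redundant.
None of the sets in C is redundant.

0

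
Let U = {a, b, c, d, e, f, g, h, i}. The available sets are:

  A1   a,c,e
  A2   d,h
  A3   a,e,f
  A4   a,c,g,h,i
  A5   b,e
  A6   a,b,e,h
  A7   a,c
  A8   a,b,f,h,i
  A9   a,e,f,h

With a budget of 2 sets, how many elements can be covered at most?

Choosing A1, A8 covers {a, b, c, e, f, h, i} — 7 elements.
No choice of 2 sets does better; here d, g are left uncovered.

7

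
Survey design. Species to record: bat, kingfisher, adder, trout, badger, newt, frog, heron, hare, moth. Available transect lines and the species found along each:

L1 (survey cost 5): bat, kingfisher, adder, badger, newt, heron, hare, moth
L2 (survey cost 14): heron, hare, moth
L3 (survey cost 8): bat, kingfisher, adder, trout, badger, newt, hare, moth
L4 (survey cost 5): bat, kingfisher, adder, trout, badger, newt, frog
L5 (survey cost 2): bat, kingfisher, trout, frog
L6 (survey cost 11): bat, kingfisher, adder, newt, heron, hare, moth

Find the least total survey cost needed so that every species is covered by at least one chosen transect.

7

L1, L5 cover every species at survey cost 5 + 2 = 7.
Any cover uses at least 2 transects; among all covering selections none totals below 7.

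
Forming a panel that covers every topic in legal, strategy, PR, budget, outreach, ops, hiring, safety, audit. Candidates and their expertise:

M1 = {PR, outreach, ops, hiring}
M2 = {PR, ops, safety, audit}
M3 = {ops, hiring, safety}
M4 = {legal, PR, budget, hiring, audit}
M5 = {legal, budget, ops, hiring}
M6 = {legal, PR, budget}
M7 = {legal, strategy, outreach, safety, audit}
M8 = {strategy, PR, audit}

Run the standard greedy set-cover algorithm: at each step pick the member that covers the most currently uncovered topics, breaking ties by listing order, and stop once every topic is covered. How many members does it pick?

Pick 1: M4 covers 5 new topics (legal, PR, budget, hiring, audit).
Pick 2: M7 covers 3 new topics (strategy, outreach, safety).
Pick 3: M1 covers 1 new topics (ops).
Greedy uses 3 members.

3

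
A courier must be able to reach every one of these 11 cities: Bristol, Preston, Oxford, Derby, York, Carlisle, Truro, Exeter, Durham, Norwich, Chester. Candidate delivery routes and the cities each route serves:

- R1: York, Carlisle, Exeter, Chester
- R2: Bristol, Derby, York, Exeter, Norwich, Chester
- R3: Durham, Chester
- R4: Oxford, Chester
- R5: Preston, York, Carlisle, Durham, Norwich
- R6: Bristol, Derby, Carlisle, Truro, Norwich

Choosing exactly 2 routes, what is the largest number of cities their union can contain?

9

Choosing R2, R5 covers {Bristol, Preston, Derby, York, Carlisle, Exeter, Durham, Norwich, Chester} — 9 cities.
No choice of 2 routes does better; here Oxford, Truro are left uncovered.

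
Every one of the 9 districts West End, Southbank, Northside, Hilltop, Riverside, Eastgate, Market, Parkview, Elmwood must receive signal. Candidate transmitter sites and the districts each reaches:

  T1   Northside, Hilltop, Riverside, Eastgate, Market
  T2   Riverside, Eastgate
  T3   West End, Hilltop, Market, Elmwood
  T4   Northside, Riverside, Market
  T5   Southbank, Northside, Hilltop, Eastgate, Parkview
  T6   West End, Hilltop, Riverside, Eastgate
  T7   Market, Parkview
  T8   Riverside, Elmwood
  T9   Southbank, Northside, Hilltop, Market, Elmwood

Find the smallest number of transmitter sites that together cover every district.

T1, T3, T5 together cover {West End, Southbank, Northside, Hilltop, Riverside, Eastgate, Market, Parkview, Elmwood} — every district.
No 2 of the 9 transmitter sites cover everything (all 36 pairs fall short), so 3 is minimum.

3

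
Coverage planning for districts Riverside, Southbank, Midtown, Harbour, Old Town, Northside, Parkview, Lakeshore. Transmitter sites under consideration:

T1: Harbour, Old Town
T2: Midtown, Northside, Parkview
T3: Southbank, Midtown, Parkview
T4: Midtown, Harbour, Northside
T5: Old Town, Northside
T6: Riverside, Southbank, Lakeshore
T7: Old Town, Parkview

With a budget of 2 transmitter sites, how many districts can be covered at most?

Choosing T2, T6 covers {Riverside, Southbank, Midtown, Northside, Parkview, Lakeshore} — 6 districts.
No choice of 2 transmitter sites does better; here Harbour, Old Town are left uncovered.

6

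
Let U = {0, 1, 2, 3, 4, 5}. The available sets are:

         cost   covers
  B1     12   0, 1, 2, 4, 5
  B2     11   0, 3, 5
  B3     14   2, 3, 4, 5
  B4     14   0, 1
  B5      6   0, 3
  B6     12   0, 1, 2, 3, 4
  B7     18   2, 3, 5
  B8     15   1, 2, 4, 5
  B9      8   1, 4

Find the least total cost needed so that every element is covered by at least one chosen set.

B1, B5 cover every element at cost 12 + 6 = 18.
Any cover uses at least 2 sets; among all covering selections none totals below 18.

18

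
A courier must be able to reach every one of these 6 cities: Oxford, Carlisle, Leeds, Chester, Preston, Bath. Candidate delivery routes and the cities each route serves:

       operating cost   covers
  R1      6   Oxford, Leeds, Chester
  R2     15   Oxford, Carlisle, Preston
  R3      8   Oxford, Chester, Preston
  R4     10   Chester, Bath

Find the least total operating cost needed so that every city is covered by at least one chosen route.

R1, R2, R4 cover every city at operating cost 6 + 15 + 10 = 31.
Any cover uses at least 3 routes; among all covering selections none totals below 31.

31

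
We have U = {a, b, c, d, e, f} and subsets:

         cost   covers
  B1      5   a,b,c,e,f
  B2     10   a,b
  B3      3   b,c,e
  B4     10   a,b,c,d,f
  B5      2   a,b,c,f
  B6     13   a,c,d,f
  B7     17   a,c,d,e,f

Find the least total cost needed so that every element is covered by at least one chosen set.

B3, B4 cover every element at cost 3 + 10 = 13.
Any cover uses at least 2 sets; among all covering selections none totals below 13.

13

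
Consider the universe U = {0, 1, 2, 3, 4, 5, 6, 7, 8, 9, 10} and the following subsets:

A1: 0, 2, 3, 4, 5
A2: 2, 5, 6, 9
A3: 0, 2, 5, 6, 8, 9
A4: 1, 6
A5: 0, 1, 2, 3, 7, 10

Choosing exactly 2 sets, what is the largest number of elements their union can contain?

Choosing A3, A5 covers {0, 1, 2, 3, 5, 6, 7, 8, 9, 10} — 10 elements.
No choice of 2 sets does better; here 4 is left uncovered.

10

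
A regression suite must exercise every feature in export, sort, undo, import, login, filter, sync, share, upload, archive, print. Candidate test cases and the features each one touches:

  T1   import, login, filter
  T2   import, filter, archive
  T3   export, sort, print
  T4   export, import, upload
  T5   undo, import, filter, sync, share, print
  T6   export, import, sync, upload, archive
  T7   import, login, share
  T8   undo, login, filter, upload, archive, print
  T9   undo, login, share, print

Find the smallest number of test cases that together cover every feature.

T3, T5, T8 together cover {export, sort, undo, import, login, filter, sync, share, upload, archive, print} — every feature.
No 2 of the 9 test cases cover everything (all 36 pairs fall short), so 3 is minimum.

3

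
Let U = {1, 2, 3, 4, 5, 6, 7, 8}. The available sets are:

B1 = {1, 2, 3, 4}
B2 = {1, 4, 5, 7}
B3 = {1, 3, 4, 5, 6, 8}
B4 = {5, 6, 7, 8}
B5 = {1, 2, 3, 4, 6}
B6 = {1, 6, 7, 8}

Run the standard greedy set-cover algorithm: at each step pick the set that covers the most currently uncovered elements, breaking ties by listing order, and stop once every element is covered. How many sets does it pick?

3

Pick 1: B3 covers 6 new elements (1, 3, 4, 5, 6, 8).
Pick 2: B1 covers 1 new elements (2).
Pick 3: B2 covers 1 new elements (7).
Greedy uses 3 sets. (The true minimum is 2.)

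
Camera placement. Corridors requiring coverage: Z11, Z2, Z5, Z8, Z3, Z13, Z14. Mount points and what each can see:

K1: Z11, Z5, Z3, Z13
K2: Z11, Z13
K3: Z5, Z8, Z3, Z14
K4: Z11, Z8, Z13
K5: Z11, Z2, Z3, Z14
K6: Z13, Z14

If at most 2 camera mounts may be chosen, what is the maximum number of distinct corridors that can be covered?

6

Choosing K1, K3 covers {Z11, Z5, Z8, Z3, Z13, Z14} — 6 corridors.
No choice of 2 camera mounts does better; here Z2 is left uncovered.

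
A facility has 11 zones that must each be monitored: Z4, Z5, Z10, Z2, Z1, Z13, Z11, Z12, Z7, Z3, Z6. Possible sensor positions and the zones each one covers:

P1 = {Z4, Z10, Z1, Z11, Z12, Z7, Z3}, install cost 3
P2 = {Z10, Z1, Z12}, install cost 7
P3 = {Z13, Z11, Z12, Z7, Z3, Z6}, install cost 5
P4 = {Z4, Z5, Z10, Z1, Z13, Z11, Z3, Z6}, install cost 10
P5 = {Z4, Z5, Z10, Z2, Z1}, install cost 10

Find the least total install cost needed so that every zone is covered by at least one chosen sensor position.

P3, P5 cover every zone at install cost 5 + 10 = 15.
Any cover uses at least 2 sensor positions; among all covering selections none totals below 15.

15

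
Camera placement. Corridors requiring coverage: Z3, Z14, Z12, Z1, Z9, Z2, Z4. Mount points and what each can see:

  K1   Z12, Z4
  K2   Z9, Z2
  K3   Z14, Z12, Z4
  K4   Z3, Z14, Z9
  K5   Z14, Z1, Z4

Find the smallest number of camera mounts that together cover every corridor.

4

K1, K2, K4, K5 together cover {Z3, Z14, Z12, Z1, Z9, Z2, Z4} — every corridor.
No 3 of the 5 camera mounts cover everything (all 10 triples fall short), so 4 is minimum.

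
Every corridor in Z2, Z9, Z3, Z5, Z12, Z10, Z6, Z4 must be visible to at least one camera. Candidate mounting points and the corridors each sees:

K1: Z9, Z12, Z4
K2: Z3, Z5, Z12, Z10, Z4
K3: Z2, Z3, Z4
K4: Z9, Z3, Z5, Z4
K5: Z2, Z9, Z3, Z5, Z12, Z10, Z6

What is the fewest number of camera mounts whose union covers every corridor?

2

K1, K5 together cover {Z2, Z9, Z3, Z5, Z12, Z10, Z6, Z4} — every corridor.
No single camera mount contains all 8 corridors, so 2 is optimal.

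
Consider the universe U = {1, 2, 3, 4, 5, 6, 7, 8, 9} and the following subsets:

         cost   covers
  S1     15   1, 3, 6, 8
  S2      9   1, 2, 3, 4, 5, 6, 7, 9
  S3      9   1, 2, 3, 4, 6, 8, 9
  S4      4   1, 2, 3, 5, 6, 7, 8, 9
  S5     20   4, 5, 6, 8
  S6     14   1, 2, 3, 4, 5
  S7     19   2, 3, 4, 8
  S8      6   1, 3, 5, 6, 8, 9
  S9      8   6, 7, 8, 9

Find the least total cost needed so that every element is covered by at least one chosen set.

13

S2, S4 cover every element at cost 9 + 4 = 13.
Any cover uses at least 2 sets; among all covering selections none totals below 13.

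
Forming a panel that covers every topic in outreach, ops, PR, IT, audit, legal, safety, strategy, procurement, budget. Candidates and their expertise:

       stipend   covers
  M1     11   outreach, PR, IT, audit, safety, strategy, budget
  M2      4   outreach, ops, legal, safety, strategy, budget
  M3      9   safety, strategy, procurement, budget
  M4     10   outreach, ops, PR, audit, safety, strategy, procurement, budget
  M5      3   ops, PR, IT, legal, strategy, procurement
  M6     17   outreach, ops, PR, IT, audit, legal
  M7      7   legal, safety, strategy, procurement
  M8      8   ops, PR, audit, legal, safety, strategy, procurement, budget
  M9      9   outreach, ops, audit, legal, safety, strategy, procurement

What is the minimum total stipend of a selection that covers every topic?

13

M4, M5 cover every topic at stipend 10 + 3 = 13.
Any cover uses at least 2 members; among all covering selections none totals below 13.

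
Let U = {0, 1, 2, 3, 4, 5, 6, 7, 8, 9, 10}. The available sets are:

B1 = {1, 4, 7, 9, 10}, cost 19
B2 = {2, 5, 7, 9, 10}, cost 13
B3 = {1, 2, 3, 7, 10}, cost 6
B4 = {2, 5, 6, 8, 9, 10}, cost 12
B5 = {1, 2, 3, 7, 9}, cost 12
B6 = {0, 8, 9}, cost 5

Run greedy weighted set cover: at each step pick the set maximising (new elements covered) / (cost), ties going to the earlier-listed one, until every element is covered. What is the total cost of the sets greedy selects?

Pick 1: B3 adds 5 new (1, 2, 3, 7, 10) at cost 6 (ratio 5/6).
Pick 2: B6 adds 3 new (0, 8, 9) at cost 5 (ratio 3/5).
Pick 3: B4 adds 2 new (5, 6) at cost 12 (ratio 2/12).
Pick 4: B1 adds 1 new (4) at cost 19 (ratio 1/19).
Greedy total cost: 6 + 5 + 12 + 19 = 42.

42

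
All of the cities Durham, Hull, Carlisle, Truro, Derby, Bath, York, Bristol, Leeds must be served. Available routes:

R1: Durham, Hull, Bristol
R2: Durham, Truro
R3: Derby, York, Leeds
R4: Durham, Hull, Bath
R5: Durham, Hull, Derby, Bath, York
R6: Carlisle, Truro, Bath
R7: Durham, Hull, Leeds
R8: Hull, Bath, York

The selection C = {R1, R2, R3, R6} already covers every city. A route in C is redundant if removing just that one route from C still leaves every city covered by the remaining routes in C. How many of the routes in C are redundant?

1

Drop R1: Hull, Bristol uncovered — not redundant.
Drop R2: the rest still cover every city — redundant.
Drop R3: Derby, York, Leeds uncovered — not redundant.
Drop R6: Carlisle, Bath uncovered — not redundant.
1 redundant: R2.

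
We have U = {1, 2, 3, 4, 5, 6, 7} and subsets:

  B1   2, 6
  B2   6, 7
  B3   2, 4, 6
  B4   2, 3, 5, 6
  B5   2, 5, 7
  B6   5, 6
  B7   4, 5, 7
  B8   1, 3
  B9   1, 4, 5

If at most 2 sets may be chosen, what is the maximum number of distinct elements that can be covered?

Choosing B4, B7 covers {2, 3, 4, 5, 6, 7} — 6 elements.
No choice of 2 sets does better; here 1 is left uncovered.

6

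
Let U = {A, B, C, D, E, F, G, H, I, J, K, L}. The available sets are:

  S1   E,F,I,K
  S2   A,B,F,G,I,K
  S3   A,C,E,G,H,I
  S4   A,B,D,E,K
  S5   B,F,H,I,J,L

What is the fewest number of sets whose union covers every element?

3

S3, S4, S5 together cover {A, B, C, D, E, F, G, H, I, J, K, L} — every element.
No 2 of the 5 sets cover everything (all 10 pairs fall short), so 3 is minimum.
Greedy (largest uncovered first) would take S2, S3, S5, S4 — 4 sets — but 3 suffice.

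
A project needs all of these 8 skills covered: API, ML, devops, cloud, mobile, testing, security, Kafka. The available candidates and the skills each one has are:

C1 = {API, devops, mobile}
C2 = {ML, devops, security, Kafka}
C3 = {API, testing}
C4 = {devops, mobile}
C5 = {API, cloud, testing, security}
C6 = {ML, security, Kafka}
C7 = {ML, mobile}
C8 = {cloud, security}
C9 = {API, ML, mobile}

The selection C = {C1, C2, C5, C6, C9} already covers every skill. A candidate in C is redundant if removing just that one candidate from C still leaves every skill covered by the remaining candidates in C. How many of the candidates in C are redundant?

Drop C1: the rest still cover every skill — redundant.
Drop C2: the rest still cover every skill — redundant.
Drop C5: cloud, testing uncovered — not redundant.
Drop C6: the rest still cover every skill — redundant.
Drop C9: the rest still cover every skill — redundant.
4 redundant: C1, C2, C6, C9.

4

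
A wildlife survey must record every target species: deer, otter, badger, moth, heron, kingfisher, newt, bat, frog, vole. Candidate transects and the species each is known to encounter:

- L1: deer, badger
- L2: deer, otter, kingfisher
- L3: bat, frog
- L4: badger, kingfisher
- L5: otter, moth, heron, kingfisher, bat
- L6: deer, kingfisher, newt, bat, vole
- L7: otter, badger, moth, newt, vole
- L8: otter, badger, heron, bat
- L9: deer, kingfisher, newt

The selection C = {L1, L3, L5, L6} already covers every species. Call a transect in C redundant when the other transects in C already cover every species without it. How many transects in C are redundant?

Drop L1: badger uncovered — not redundant.
Drop L3: frog uncovered — not redundant.
Drop L5: otter, moth, heron uncovered — not redundant.
Drop L6: newt, vole uncovered — not redundant.
None of the transects in C is redundant.

0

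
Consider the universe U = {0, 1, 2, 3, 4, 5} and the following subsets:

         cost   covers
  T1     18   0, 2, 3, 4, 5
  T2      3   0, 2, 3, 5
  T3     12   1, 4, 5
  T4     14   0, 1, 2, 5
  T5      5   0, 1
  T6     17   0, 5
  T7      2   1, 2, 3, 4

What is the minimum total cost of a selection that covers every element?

T2, T7 cover every element at cost 3 + 2 = 5.
Any cover uses at least 2 sets; among all covering selections none totals below 5.

5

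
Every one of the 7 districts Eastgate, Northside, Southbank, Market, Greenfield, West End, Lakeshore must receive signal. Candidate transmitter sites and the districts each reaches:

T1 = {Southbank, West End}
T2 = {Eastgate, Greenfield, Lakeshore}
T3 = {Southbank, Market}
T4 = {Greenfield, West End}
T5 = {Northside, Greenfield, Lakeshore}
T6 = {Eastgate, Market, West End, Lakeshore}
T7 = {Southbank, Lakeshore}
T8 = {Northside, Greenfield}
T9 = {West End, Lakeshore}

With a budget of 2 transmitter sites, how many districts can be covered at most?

Choosing T5, T6 covers {Eastgate, Northside, Market, Greenfield, West End, Lakeshore} — 6 districts.
No choice of 2 transmitter sites does better; here Southbank is left uncovered.

6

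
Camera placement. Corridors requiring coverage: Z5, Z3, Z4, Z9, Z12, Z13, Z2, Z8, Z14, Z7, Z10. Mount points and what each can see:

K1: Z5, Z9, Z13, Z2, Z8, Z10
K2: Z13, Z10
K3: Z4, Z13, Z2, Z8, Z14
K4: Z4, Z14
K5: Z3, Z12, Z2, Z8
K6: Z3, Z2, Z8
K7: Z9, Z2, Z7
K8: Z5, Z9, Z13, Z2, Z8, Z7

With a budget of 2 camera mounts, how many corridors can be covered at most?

Choosing K1, K3 covers {Z5, Z4, Z9, Z13, Z2, Z8, Z14, Z10} — 8 corridors.
No choice of 2 camera mounts does better; here Z3, Z12, Z7 are left uncovered.

8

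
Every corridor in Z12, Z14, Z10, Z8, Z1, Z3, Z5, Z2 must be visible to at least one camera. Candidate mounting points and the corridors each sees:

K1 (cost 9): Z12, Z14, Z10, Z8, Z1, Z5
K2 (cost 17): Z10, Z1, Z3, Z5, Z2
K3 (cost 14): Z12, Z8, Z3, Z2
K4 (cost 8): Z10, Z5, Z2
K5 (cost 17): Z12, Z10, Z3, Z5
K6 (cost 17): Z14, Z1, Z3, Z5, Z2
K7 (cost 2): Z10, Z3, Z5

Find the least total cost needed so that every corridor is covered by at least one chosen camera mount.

K1, K4, K7 cover every corridor at cost 9 + 8 + 2 = 19.
Any cover uses at least 2 camera mounts; among all covering selections none totals below 19.

19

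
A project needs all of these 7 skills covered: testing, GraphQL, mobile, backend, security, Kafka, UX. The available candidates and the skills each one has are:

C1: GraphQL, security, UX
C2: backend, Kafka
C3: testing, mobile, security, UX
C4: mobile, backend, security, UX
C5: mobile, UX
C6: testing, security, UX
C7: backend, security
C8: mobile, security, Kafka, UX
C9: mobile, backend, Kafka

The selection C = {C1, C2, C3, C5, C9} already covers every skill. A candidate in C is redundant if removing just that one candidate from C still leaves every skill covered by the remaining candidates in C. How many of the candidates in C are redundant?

3

Drop C1: GraphQL uncovered — not redundant.
Drop C2: the rest still cover every skill — redundant.
Drop C3: testing uncovered — not redundant.
Drop C5: the rest still cover every skill — redundant.
Drop C9: the rest still cover every skill — redundant.
3 redundant: C2, C5, C9.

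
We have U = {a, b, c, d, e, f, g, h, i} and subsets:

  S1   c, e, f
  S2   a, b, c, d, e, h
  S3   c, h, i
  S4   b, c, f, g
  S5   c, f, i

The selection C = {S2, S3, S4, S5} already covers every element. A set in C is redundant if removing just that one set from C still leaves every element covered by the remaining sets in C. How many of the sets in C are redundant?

Drop S2: a, d, e uncovered — not redundant.
Drop S3: the rest still cover every element — redundant.
Drop S4: g uncovered — not redundant.
Drop S5: the rest still cover every element — redundant.
2 redundant: S3, S5.

2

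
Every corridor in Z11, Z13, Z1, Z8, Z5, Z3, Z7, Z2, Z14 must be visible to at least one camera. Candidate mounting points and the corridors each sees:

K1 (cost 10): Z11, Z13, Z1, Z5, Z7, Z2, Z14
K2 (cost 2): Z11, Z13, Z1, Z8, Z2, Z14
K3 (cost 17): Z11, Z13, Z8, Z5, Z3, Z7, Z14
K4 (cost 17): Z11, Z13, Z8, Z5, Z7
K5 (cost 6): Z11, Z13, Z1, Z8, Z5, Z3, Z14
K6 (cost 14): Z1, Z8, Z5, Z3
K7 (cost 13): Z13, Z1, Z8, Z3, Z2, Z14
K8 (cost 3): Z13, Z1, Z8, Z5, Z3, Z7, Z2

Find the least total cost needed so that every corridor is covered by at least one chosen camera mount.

K2, K8 cover every corridor at cost 2 + 3 = 5.
Any cover uses at least 2 camera mounts; among all covering selections none totals below 5.

5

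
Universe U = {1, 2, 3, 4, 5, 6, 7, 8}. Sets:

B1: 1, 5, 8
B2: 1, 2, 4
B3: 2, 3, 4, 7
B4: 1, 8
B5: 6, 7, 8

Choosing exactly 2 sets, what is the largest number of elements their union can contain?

Choosing B1, B3 covers {1, 2, 3, 4, 5, 7, 8} — 7 elements.
No choice of 2 sets does better; here 6 is left uncovered.

7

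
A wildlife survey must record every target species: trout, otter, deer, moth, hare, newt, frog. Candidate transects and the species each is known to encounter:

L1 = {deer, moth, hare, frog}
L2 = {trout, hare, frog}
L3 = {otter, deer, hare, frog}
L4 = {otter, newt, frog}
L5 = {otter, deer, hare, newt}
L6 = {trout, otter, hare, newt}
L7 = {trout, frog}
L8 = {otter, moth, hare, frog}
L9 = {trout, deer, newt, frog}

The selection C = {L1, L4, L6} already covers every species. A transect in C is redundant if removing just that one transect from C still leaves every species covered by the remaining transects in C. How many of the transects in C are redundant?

1

Drop L1: deer, moth uncovered — not redundant.
Drop L4: the rest still cover every species — redundant.
Drop L6: trout uncovered — not redundant.
1 redundant: L4.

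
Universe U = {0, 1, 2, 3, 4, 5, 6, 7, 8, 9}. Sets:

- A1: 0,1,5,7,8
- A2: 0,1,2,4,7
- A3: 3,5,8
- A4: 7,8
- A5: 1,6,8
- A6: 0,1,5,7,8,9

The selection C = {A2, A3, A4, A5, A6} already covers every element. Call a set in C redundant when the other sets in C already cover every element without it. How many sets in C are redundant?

Drop A2: 2, 4 uncovered — not redundant.
Drop A3: 3 uncovered — not redundant.
Drop A4: the rest still cover every element — redundant.
Drop A5: 6 uncovered — not redundant.
Drop A6: 9 uncovered — not redundant.
1 redundant: A4.

1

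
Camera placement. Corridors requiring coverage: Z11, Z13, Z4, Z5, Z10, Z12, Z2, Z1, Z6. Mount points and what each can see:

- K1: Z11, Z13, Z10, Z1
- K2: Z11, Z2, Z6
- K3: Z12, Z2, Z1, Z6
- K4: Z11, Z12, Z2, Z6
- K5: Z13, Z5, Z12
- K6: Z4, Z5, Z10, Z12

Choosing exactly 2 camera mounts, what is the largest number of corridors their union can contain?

Choosing K1, K3 covers {Z11, Z13, Z10, Z12, Z2, Z1, Z6} — 7 corridors.
No choice of 2 camera mounts does better; here Z4, Z5 are left uncovered.

7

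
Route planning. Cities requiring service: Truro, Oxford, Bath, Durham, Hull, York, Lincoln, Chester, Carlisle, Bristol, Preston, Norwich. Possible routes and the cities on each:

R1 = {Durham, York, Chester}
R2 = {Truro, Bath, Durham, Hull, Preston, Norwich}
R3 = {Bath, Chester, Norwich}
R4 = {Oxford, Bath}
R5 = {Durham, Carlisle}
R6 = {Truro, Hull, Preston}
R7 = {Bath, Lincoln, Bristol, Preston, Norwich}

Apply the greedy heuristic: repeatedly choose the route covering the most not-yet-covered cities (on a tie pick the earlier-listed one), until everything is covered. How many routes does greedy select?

Pick 1: R2 covers 6 new cities (Truro, Bath, Durham, Hull, Preston, Norwich).
Pick 2: R1 covers 2 new cities (York, Chester).
Pick 3: R7 covers 2 new cities (Lincoln, Bristol).
Pick 4: R4 covers 1 new cities (Oxford).
Pick 5: R5 covers 1 new cities (Carlisle).
Greedy uses 5 routes.

5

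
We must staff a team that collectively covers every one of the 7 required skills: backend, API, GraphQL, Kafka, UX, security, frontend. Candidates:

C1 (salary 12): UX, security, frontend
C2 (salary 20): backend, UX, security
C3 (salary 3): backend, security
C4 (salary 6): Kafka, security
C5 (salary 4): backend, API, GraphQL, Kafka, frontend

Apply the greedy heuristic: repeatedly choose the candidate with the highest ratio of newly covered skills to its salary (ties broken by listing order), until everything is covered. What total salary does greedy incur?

19

Pick 1: C5 adds 5 new (backend, API, GraphQL, Kafka, frontend) at salary 4 (ratio 5/4).
Pick 2: C3 adds 1 new (security) at salary 3 (ratio 1/3).
Pick 3: C1 adds 1 new (UX) at salary 12 (ratio 1/12).
Greedy total salary: 4 + 3 + 12 = 19. (The true optimum is 16, so greedy overshoots here.)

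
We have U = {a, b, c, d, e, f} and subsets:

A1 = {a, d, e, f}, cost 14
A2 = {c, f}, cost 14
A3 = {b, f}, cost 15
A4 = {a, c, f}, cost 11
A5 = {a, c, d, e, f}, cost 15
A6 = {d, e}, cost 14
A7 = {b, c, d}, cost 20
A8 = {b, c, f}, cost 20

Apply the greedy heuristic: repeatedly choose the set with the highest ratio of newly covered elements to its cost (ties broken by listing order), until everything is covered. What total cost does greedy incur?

Pick 1: A5 adds 5 new (a, c, d, e, f) at cost 15 (ratio 5/15).
Pick 2: A3 adds 1 new (b) at cost 15 (ratio 1/15).
Greedy total cost: 15 + 15 = 30.

30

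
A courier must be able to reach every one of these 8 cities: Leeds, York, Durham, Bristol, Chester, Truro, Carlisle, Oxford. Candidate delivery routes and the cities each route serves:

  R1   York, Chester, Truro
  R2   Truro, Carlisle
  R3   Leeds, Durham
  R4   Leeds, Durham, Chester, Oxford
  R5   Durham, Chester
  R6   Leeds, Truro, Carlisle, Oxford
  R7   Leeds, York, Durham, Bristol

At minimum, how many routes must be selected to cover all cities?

3

R1, R6, R7 together cover {Leeds, York, Durham, Bristol, Chester, Truro, Carlisle, Oxford} — every city.
No 2 of the 7 routes cover everything (all 21 pairs fall short), so 3 is minimum.
Greedy (largest uncovered first) would take R4, R1, R2, R7 — 4 routes — but 3 suffice.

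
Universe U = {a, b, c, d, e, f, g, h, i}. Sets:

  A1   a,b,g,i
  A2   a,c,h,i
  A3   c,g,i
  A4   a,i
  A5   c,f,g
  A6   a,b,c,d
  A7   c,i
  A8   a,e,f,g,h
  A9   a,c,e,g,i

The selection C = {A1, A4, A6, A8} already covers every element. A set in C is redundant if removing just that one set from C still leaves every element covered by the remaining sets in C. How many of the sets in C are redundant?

Drop A1: the rest still cover every element — redundant.
Drop A4: the rest still cover every element — redundant.
Drop A6: c, d uncovered — not redundant.
Drop A8: e, f, h uncovered — not redundant.
2 redundant: A1, A4.

2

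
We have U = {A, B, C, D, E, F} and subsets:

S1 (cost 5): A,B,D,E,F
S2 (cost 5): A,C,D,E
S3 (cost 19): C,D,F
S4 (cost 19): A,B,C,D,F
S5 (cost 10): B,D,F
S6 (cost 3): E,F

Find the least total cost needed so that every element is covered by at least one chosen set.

S1, S2 cover every element at cost 5 + 5 = 10.
Any cover uses at least 2 sets; among all covering selections none totals below 10.

10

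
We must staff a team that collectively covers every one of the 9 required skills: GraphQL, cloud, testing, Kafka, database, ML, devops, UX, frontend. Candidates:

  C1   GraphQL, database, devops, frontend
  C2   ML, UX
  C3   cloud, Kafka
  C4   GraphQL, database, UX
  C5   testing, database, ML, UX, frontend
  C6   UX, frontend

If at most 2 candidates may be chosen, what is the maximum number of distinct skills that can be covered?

7

Choosing C1, C5 covers {GraphQL, testing, database, ML, devops, UX, frontend} — 7 skills.
No choice of 2 candidates does better; here cloud, Kafka are left uncovered.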